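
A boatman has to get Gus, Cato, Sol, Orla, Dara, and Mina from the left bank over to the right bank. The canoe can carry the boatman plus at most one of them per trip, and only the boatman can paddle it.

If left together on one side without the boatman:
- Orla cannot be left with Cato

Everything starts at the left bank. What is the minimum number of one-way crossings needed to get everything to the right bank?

11

Counting alone: the boatman can take at most 1 across per trip to the right bank, so moving all 6 needs at least 6 loaded trips out, with a return between consecutive ones — at least 11 crossings.
The plan below uses exactly 11 crossings, so it is optimal:
1. Boatman goes to the right bank with Cato.  [the left bank: Dara, Gus, Mina, Orla, Sol | the right bank: Cato]
2. Boatman goes back to the left bank alone.  [the left bank: Dara, Gus, Mina, Orla, Sol | the right bank: Cato]
3. Boatman goes to the right bank with Gus.  [the left bank: Dara, Mina, Orla, Sol | the right bank: Cato, Gus]
4. Boatman goes back to the left bank alone.  [the left bank: Dara, Mina, Orla, Sol | the right bank: Cato, Gus]
5. Boatman goes to the right bank with Sol.  [the left bank: Dara, Mina, Orla | the right bank: Cato, Gus, Sol]
6. Boatman goes back to the left bank alone.  [the left bank: Dara, Mina, Orla | the right bank: Cato, Gus, Sol]
7. Boatman goes to the right bank with Dara.  [the left bank: Mina, Orla | the right bank: Cato, Dara, Gus, Sol]
8. Boatman goes back to the left bank alone.  [the left bank: Mina, Orla | the right bank: Cato, Dara, Gus, Sol]
9. Boatman goes to the right bank with Mina.  [the left bank: Orla | the right bank: Cato, Dara, Gus, Mina, Sol]
10. Boatman goes back to the left bank alone.  [the left bank: Orla | the right bank: Cato, Dara, Gus, Mina, Sol]
11. Boatman goes to the right bank with Orla.  [the left bank: — | the right bank: Cato, Dara, Gus, Mina, Orla, Sol]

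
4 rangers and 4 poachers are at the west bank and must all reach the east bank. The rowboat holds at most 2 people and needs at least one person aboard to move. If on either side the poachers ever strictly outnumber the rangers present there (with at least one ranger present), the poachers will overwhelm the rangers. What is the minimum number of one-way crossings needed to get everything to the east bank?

impossible

Following every safe sequence of crossings from the start, the most of the 8 that can be at the east bank as the rowboat arrives there on crossings 1, 3, 5 is 2, 3, 4 respectively; the best ever achieved is 4 of 8.
From crossing 7 on, no configuration arises that was not already reachable earlier: only 11 distinct safe configurations (who is on which side, and where the rowboat is) can ever be reached, none of them has everyone across, and every continuation just revisits them. They are: 0 rangers + 0 poachers across (rowboat back at the start); 0 rangers + 1 poacher across (rowboat there); 0 rangers + 1 poacher across (rowboat back at the start); 0 rangers + 2 poachers across (rowboat there); 0 rangers + 2 poachers across (rowboat back at the start); 0 rangers + 3 poachers across (rowboat there); 0 rangers + 3 poachers across (rowboat back at the start); 0 rangers + 4 poachers across (rowboat there); 1 ranger + 1 poacher across (rowboat there); 1 ranger + 1 poacher across (rowboat back at the start); 2 rangers + 2 poachers across (rowboat there). So no valid plan exists.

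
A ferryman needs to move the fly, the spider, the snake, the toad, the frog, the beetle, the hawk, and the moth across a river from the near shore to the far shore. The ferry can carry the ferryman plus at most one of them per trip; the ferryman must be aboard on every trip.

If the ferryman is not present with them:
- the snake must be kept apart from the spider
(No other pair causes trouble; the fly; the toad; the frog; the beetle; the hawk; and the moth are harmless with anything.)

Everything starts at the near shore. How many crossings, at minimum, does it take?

15

Counting alone: the ferryman can take at most 1 across per trip to the far shore, so moving all 8 needs at least 8 loaded trips out, with a return between consecutive ones — at least 15 crossings.
The plan below uses exactly 15 crossings, so it is optimal:
1. Ferryman goes to the far shore with the spider.
2. Ferryman goes back to the near shore alone.
3. Ferryman goes to the far shore with the fly.
4. Ferryman goes back to the near shore alone.
5. Ferryman goes to the far shore with the toad.
6. Ferryman goes back to the near shore alone.
7. Ferryman goes to the far shore with the frog.
8. Ferryman goes back to the near shore alone.
9. Ferryman goes to the far shore with the beetle.
10. Ferryman goes back to the near shore alone.
11. Ferryman goes to the far shore with the hawk.
12. Ferryman goes back to the near shore alone.
13. Ferryman goes to the far shore with the moth.
14. Ferryman goes back to the near shore alone.
15. Ferryman goes to the far shore with the snake.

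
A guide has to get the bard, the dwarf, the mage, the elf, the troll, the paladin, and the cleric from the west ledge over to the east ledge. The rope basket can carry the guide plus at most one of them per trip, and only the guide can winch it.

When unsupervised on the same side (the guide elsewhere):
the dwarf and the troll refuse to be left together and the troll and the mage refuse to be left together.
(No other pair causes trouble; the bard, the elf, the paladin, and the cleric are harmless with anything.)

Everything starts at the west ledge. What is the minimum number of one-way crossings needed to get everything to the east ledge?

Counting alone: the guide can take at most 1 across per trip to the east ledge, so moving all 7 needs at least 7 loaded trips out, with a return between consecutive ones — at least 13 crossings.
The safety rule pushes this higher. Following every safe sequence of crossings, the most of the 7 that can be at the east ledge as the rope basket arrives there on crossing 13 is 6 — never all 7.
So no plan with fewer than 15 crossings exists, and this one achieves 15:
1. Guide goes to the east ledge with the troll.  [the west ledge: the bard, the cleric, the dwarf, the elf, the mage, the paladin | the east ledge: the troll]
2. Guide goes back to the west ledge alone.  [the west ledge: the bard, the cleric, the dwarf, the elf, the mage, the paladin | the east ledge: the troll]
3. Guide goes to the east ledge with the bard.  [the west ledge: the cleric, the dwarf, the elf, the mage, the paladin | the east ledge: the bard, the troll]
4. Guide goes back to the west ledge alone.  [the west ledge: the cleric, the dwarf, the elf, the mage, the paladin | the east ledge: the bard, the troll]
5. Guide goes to the east ledge with the dwarf.  [the west ledge: the cleric, the elf, the mage, the paladin | the east ledge: the bard, the dwarf, the troll]
6. Guide goes back to the west ledge with the troll.  [the west ledge: the cleric, the elf, the mage, the paladin, the troll | the east ledge: the bard, the dwarf]
7. Guide goes to the east ledge with the mage.  [the west ledge: the cleric, the elf, the paladin, the troll | the east ledge: the bard, the dwarf, the mage]
8. Guide goes back to the west ledge alone.  [the west ledge: the cleric, the elf, the paladin, the troll | the east ledge: the bard, the dwarf, the mage]
9. Guide goes to the east ledge with the elf.  [the west ledge: the cleric, the paladin, the troll | the east ledge: the bard, the dwarf, the elf, the mage]
10. Guide goes back to the west ledge alone.  [the west ledge: the cleric, the paladin, the troll | the east ledge: the bard, the dwarf, the elf, the mage]
11. Guide goes to the east ledge with the paladin.  [the west ledge: the cleric, the troll | the east ledge: the bard, the dwarf, the elf, the mage, the paladin]
12. Guide goes back to the west ledge alone.  [the west ledge: the cleric, the troll | the east ledge: the bard, the dwarf, the elf, the mage, the paladin]
13. Guide goes to the east ledge with the cleric.  [the west ledge: the troll | the east ledge: the bard, the cleric, the dwarf, the elf, the mage, the paladin]
14. Guide goes back to the west ledge alone.  [the west ledge: the troll | the east ledge: the bard, the cleric, the dwarf, the elf, the mage, the paladin]
15. Guide goes to the east ledge with the troll.  [the west ledge: — | the east ledge: the bard, the cleric, the dwarf, the elf, the mage, the paladin, the troll]

15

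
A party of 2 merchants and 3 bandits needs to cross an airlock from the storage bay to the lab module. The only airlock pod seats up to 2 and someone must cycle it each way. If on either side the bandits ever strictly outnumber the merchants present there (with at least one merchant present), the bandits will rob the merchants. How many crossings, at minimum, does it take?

The bandits already outnumber the merchants at the storage bay before anyone moves, so the starting position itself is disallowed.

impossible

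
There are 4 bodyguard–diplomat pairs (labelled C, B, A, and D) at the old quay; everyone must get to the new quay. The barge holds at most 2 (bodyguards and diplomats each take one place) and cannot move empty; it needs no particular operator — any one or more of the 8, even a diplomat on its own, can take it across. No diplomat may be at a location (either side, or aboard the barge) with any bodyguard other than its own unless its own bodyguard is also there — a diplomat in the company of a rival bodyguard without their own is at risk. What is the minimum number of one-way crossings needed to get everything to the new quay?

Following every safe sequence of crossings from the start, the most of the 8 that can be at the new quay as the barge arrives there on crossings 1, 3, 5 is 2, 3, 4 respectively; the best ever achieved is 4 of 8.
From crossing 7 on, no configuration arises that was not already reachable earlier: only 44 distinct safe configurations (who is on which side, and where the barge is) can ever be reached, none of them has everyone across, and every continuation just revisits them. So no valid plan exists.

impossible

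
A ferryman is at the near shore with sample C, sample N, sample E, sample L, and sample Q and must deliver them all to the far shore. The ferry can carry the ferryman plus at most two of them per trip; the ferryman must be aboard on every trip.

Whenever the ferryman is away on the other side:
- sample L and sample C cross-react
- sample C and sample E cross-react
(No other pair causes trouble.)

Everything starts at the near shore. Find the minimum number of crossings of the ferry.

5

Counting alone: the ferryman can take at most 2 across per trip to the far shore, so moving all 5 needs at least 3 loaded trips out, with a return between consecutive ones — at least 5 crossings.
The plan below uses exactly 5 crossings, so it is optimal:
1. Ferryman goes to the far shore with sample C.  [the near shore: sample E, sample L, sample N, sample Q | the far shore: sample C]
2. Ferryman goes back to the near shore alone.  [the near shore: sample E, sample L, sample N, sample Q | the far shore: sample C]
3. Ferryman goes to the far shore with sample N and sample Q.  [the near shore: sample E, sample L | the far shore: sample C, sample N, sample Q]
4. Ferryman goes back to the near shore alone.  [the near shore: sample E, sample L | the far shore: sample C, sample N, sample Q]
5. Ferryman goes to the far shore with sample E and sample L.  [the near shore: — | the far shore: sample C, sample E, sample L, sample N, sample Q]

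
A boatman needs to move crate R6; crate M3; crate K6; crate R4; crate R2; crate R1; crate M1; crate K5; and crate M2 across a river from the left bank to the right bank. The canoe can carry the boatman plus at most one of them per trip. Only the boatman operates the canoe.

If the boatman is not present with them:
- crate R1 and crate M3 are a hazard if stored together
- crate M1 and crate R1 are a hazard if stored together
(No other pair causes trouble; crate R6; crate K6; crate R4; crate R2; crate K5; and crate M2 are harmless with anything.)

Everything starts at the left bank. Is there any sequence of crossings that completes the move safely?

1. Boatman goes to the right bank with crate R1.
2. Boatman goes back to the left bank alone.
3. Boatman goes to the right bank with crate R6.
4. Boatman goes back to the left bank alone.
5. Boatman goes to the right bank with crate M3.
6. Boatman goes back to the left bank with crate R1.
7. Boatman goes to the right bank with crate M1.
8. Boatman goes back to the left bank alone.
9. Boatman goes to the right bank with crate K6.
10. Boatman goes back to the left bank alone.
11. Boatman goes to the right bank with crate R4.
12. Boatman goes back to the left bank alone.
13. Boatman goes to the right bank with crate R2.
14. Boatman goes back to the left bank alone.
15. Boatman goes to the right bank with crate K5.
16. Boatman goes back to the left bank alone.
17. Boatman goes to the right bank with crate M2.
18. Boatman goes back to the left bank alone.
19. Boatman goes to the right bank with crate R1.

Yes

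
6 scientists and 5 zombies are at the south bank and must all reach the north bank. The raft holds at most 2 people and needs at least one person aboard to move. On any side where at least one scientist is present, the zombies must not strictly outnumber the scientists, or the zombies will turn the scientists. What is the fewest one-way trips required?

19

Counting alone: each trip to the north bank takes at most 2 across and each return brings at least 1 back, so after t trips out (and t−1 returns) at most 2t − (t−1) of the 11 are across; that first reaches 11 at t = 10, so at least 19 crossings are needed.
The plan below uses exactly 19 crossings, so it is optimal:
1. 2 zombies → the north bank.  (the south bank: 6S 3Z; the north bank: 0S 2Z)
2. 1 zombie ← the south bank.  (the south bank: 6S 4Z; the north bank: 0S 1Z)
3. 2 zombies → the north bank.  (the south bank: 6S 2Z; the north bank: 0S 3Z)
4. 1 zombie ← the south bank.  (the south bank: 6S 3Z; the north bank: 0S 2Z)
5. 2 scientists → the north bank.  (the south bank: 4S 3Z; the north bank: 2S 2Z)
6. 1 zombie ← the south bank.  (the south bank: 4S 4Z; the north bank: 2S 1Z)
7. 1 scientist and 1 zombie → the north bank.  (the south bank: 3S 3Z; the north bank: 3S 2Z)
8. 1 scientist ← the south bank.  (the south bank: 4S 3Z; the north bank: 2S 2Z)
9. 1 scientist and 1 zombie → the north bank.  (the south bank: 3S 2Z; the north bank: 3S 3Z)
10. 1 zombie ← the south bank.  (the south bank: 3S 3Z; the north bank: 3S 2Z)
11. 1 scientist and 1 zombie → the north bank.  (the south bank: 2S 2Z; the north bank: 4S 3Z)
12. 1 scientist ← the south bank.  (the south bank: 3S 2Z; the north bank: 3S 3Z)
13. 1 scientist and 1 zombie → the north bank.  (the south bank: 2S 1Z; the north bank: 4S 4Z)
14. 1 zombie ← the south bank.  (the south bank: 2S 2Z; the north bank: 4S 3Z)
15. 1 scientist and 1 zombie → the north bank.  (the south bank: 1S 1Z; the north bank: 5S 4Z)
16. 1 scientist ← the south bank.  (the south bank: 2S 1Z; the north bank: 4S 4Z)
17. 1 scientist and 1 zombie → the north bank.  (the south bank: 1S 0Z; the north bank: 5S 5Z)
18. 1 zombie ← the south bank.  (the south bank: 1S 1Z; the north bank: 5S 4Z)
19. 1 scientist and 1 zombie → the north bank.  (the south bank: 0S 0Z; the north bank: 6S 5Z)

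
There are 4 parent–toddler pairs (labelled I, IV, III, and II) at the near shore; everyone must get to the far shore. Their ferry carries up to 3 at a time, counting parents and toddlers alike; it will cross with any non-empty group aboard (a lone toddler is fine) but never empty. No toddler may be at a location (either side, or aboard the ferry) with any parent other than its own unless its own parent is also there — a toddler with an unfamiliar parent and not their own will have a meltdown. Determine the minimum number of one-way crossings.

9

Counting alone: each trip to the far shore takes at most 3 across and each return brings at least 1 back, so after t trips out (and t−1 returns) at most 3t − (t−1) of the 8 are across; that first reaches 8 at t = 4, so at least 7 crossings are needed.
The safety rule pushes this higher. Following every safe sequence of crossings, the most of the 8 that can be at the far shore as the ferry arrives there on crossing 7 is 7 — never all 8.
So no plan with fewer than 9 crossings exists, and this one achieves 9:
1. parent I and toddler I cross → the far shore.
2. parent I crosses ← the near shore.
3. parent I, parent IV, and toddler IV cross → the far shore.
4. parent I and toddler I cross ← the near shore.
5. parent I, parent II, and parent III cross → the far shore.
6. toddler IV crosses ← the near shore.
7. toddler I and toddler IV cross → the far shore.
8. toddler I crosses ← the near shore.
9. toddler I, toddler II, and toddler III cross → the far shore.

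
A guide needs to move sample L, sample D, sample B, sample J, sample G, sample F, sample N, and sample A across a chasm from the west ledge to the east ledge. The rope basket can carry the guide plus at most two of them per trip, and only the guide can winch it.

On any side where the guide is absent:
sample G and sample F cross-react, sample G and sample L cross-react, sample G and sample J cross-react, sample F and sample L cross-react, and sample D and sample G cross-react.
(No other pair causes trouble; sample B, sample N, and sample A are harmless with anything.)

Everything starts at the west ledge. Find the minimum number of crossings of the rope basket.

13

Counting alone: the guide can take at most 2 across per trip to the east ledge, so moving all 8 needs at least 4 loaded trips out, with a return between consecutive ones — at least 7 crossings.
The safety rule pushes this higher. Following every safe sequence of crossings, the most of the 8 that can be at the east ledge as the rope basket arrives there on crossings 7, 9, 11 is 5, 6, 7 respectively — never all 8.
So no plan with fewer than 13 crossings exists, and this one achieves 13:
1. Guide goes to the east ledge with sample G and sample L.
2. Guide goes back to the west ledge with sample L.
3. Guide goes to the east ledge with sample D and sample L.
4. Guide goes back to the west ledge with sample G.
5. Guide goes to the east ledge with sample B and sample G.
6. Guide goes back to the west ledge with sample G.
7. Guide goes to the east ledge with sample G and sample J.
8. Guide goes back to the west ledge with sample G.
9. Guide goes to the east ledge with sample G and sample N.
10. Guide goes back to the west ledge with sample G.
11. Guide goes to the east ledge with sample A and sample G.
12. Guide goes back to the west ledge with sample G.
13. Guide goes to the east ledge with sample F and sample G.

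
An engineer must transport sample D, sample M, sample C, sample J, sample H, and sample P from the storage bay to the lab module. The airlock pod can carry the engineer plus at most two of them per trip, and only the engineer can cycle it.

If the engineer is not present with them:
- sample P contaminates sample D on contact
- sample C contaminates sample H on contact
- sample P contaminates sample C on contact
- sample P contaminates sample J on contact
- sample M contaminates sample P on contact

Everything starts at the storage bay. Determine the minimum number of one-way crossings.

7

Counting alone: the engineer can take at most 2 across per trip to the lab module, so moving all 6 needs at least 3 loaded trips out, with a return between consecutive ones — at least 5 crossings.
The safety rule pushes this higher. Following every safe sequence of crossings, the most of the 6 that can be at the lab module as the airlock pod arrives there on crossing 5 is 5 — never all 6.
So no plan with fewer than 7 crossings exists, and this one achieves 7:
1. Engineer goes to the lab module with sample C and sample P.  [the storage bay: sample D, sample H, sample J, sample M | the lab module: sample C, sample P]
2. Engineer goes back to the storage bay with sample C.  [the storage bay: sample C, sample D, sample H, sample J, sample M | the lab module: sample P]
3. Engineer goes to the lab module with sample C and sample D.  [the storage bay: sample H, sample J, sample M | the lab module: sample C, sample D, sample P]
4. Engineer goes back to the storage bay with sample P.  [the storage bay: sample H, sample J, sample M, sample P | the lab module: sample C, sample D]
5. Engineer goes to the lab module with sample J and sample M.  [the storage bay: sample H, sample P | the lab module: sample C, sample D, sample J, sample M]
6. Engineer goes back to the storage bay alone.  [the storage bay: sample H, sample P | the lab module: sample C, sample D, sample J, sample M]
7. Engineer goes to the lab module with sample H and sample P.  [the storage bay: — | the lab module: sample C, sample D, sample H, sample J, sample M, sample P]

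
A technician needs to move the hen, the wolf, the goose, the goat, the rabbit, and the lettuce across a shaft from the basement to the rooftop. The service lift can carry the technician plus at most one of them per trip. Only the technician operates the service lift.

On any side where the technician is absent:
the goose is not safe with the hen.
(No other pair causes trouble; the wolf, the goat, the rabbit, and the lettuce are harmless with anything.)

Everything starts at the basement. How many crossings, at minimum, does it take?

11

Counting alone: the technician can take at most 1 across per trip to the rooftop, so moving all 6 needs at least 6 loaded trips out, with a return between consecutive ones — at least 11 crossings.
The plan below uses exactly 11 crossings, so it is optimal:
1. Technician goes to the rooftop with the hen.  [the basement: the goat, the goose, the lettuce, the rabbit, the wolf | the rooftop: the hen]
2. Technician goes back to the basement alone.  [the basement: the goat, the goose, the lettuce, the rabbit, the wolf | the rooftop: the hen]
3. Technician goes to the rooftop with the wolf.  [the basement: the goat, the goose, the lettuce, the rabbit | the rooftop: the hen, the wolf]
4. Technician goes back to the basement alone.  [the basement: the goat, the goose, the lettuce, the rabbit | the rooftop: the hen, the wolf]
5. Technician goes to the rooftop with the goat.  [the basement: the goose, the lettuce, the rabbit | the rooftop: the goat, the hen, the wolf]
6. Technician goes back to the basement alone.  [the basement: the goose, the lettuce, the rabbit | the rooftop: the goat, the hen, the wolf]
7. Technician goes to the rooftop with the rabbit.  [the basement: the goose, the lettuce | the rooftop: the goat, the hen, the rabbit, the wolf]
8. Technician goes back to the basement alone.  [the basement: the goose, the lettuce | the rooftop: the goat, the hen, the rabbit, the wolf]
9. Technician goes to the rooftop with the lettuce.  [the basement: the goose | the rooftop: the goat, the hen, the lettuce, the rabbit, the wolf]
10. Technician goes back to the basement alone.  [the basement: the goose | the rooftop: the goat, the hen, the lettuce, the rabbit, the wolf]
11. Technician goes to the rooftop with the goose.  [the basement: — | the rooftop: the goat, the goose, the hen, the lettuce, the rabbit, the wolf]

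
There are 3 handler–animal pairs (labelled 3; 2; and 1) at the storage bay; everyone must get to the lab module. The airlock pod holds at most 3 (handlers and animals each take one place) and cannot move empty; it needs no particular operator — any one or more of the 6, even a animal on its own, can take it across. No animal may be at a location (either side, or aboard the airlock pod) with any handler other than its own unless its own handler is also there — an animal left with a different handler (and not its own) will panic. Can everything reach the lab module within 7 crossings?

Yes

Yes — this plan uses 5 crossings (≤ 7):
1. animal 3 and handler 3 cross → the lab module.
2. handler 3 crosses ← the storage bay.
3. handler 1, handler 2, and handler 3 cross → the lab module.
4. animal 3 crosses ← the storage bay.
5. animal 1, animal 2, and animal 3 cross → the lab module.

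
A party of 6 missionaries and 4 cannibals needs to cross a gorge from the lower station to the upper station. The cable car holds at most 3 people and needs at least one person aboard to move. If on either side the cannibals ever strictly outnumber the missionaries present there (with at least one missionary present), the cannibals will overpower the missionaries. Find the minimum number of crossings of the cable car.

Counting alone: each trip to the upper station takes at most 3 across and each return brings at least 1 back, so after t trips out (and t−1 returns) at most 3t − (t−1) of the 10 are across; that first reaches 10 at t = 5, so at least 9 crossings are needed.
The plan below uses exactly 9 crossings, so it is optimal:
1. 2 cannibals → the upper station.  (the lower station: 6M 2C; the upper station: 0M 2C)
2. 1 cannibal ← the lower station.  (the lower station: 6M 3C; the upper station: 0M 1C)
3. 3 cannibals → the upper station.  (the lower station: 6M 0C; the upper station: 0M 4C)
4. 1 cannibal ← the lower station.  (the lower station: 6M 1C; the upper station: 0M 3C)
5. 3 missionaries → the upper station.  (the lower station: 3M 1C; the upper station: 3M 3C)
6. 1 cannibal ← the lower station.  (the lower station: 3M 2C; the upper station: 3M 2C)
7. 1 missionary and 2 cannibals → the upper station.  (the lower station: 2M 0C; the upper station: 4M 4C)
8. 1 cannibal ← the lower station.  (the lower station: 2M 1C; the upper station: 4M 3C)
9. 2 missionaries and 1 cannibal → the upper station.  (the lower station: 0M 0C; the upper station: 6M 4C)

9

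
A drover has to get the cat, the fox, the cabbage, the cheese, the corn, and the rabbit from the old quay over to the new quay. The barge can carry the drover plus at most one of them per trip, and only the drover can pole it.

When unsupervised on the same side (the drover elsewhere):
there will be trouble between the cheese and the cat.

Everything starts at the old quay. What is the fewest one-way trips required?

Counting alone: the drover can take at most 1 across per trip to the new quay, so moving all 6 needs at least 6 loaded trips out, with a return between consecutive ones — at least 11 crossings.
The plan below uses exactly 11 crossings, so it is optimal:
1. Drover goes to the new quay with the cat.
2. Drover goes back to the old quay alone.
3. Drover goes to the new quay with the fox.
4. Drover goes back to the old quay alone.
5. Drover goes to the new quay with the cabbage.
6. Drover goes back to the old quay alone.
7. Drover goes to the new quay with the corn.
8. Drover goes back to the old quay alone.
9. Drover goes to the new quay with the rabbit.
10. Drover goes back to the old quay alone.
11. Drover goes to the new quay with the cheese.

11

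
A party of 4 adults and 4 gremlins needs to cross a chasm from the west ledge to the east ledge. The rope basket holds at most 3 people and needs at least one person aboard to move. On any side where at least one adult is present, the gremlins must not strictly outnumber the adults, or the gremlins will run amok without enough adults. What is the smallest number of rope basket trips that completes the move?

9

Counting alone: each trip to the east ledge takes at most 3 across and each return brings at least 1 back, so after t trips out (and t−1 returns) at most 3t − (t−1) of the 8 are across; that first reaches 8 at t = 4, so at least 7 crossings are needed.
The safety rule pushes this higher. Following every safe sequence of crossings, the most of the 8 that can be at the east ledge as the rope basket arrives there on crossing 7 is 7 — never all 8.
So no plan with fewer than 9 crossings exists, and this one achieves 9:
1. 2 gremlins → the east ledge.  (the west ledge: 4A 2G; the east ledge: 0A 2G)
2. 1 gremlin ← the west ledge.  (the west ledge: 4A 3G; the east ledge: 0A 1G)
3. 3 gremlins → the east ledge.  (the west ledge: 4A 0G; the east ledge: 0A 4G)
4. 1 gremlin ← the west ledge.  (the west ledge: 4A 1G; the east ledge: 0A 3G)
5. 3 adults → the east ledge.  (the west ledge: 1A 1G; the east ledge: 3A 3G)
6. 1 adult and 1 gremlin ← the west ledge.  (the west ledge: 2A 2G; the east ledge: 2A 2G)
7. 2 adults → the east ledge.  (the west ledge: 0A 2G; the east ledge: 4A 2G)
8. 1 gremlin ← the west ledge.  (the west ledge: 0A 3G; the east ledge: 4A 1G)
9. 3 gremlins → the east ledge.  (the west ledge: 0A 0G; the east ledge: 4A 4G)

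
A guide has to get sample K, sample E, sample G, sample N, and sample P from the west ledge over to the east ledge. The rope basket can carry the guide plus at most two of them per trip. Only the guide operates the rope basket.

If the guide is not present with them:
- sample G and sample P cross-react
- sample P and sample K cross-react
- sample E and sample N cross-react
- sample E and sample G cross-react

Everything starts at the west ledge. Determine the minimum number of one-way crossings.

Counting alone: the guide can take at most 2 across per trip to the east ledge, so moving all 5 needs at least 3 loaded trips out, with a return between consecutive ones — at least 5 crossings.
The safety rule pushes this higher. Following every safe sequence of crossings, the most of the 5 that can be at the east ledge as the rope basket arrives there on crossing 5 is 4 — never all 5.
So no plan with fewer than 7 crossings exists, and this one achieves 7:
1. Guide goes to the east ledge with sample E and sample P.
2. Guide goes back to the west ledge alone.
3. Guide goes to the east ledge with sample K.
4. Guide goes back to the west ledge with sample P.
5. Guide goes to the east ledge with sample G and sample N.
6. Guide goes back to the west ledge with sample E.
7. Guide goes to the east ledge with sample E and sample P.

7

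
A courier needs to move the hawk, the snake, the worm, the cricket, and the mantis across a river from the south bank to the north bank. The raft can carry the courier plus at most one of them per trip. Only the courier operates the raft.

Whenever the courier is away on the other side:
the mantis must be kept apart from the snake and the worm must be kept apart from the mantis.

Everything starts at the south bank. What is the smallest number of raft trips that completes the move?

Counting alone: the courier can take at most 1 across per trip to the north bank, so moving all 5 needs at least 5 loaded trips out, with a return between consecutive ones — at least 9 crossings.
The safety rule pushes this higher. Following every safe sequence of crossings, the most of the 5 that can be at the north bank as the raft arrives there on crossing 9 is 4 — never all 5.
So no plan with fewer than 11 crossings exists, and this one achieves 11:
1. Courier goes to the north bank with the mantis.
2. Courier goes back to the south bank alone.
3. Courier goes to the north bank with the hawk.
4. Courier goes back to the south bank alone.
5. Courier goes to the north bank with the snake.
6. Courier goes back to the south bank with the mantis.
7. Courier goes to the north bank with the worm.
8. Courier goes back to the south bank alone.
9. Courier goes to the north bank with the cricket.
10. Courier goes back to the south bank alone.
11. Courier goes to the north bank with the mantis.

11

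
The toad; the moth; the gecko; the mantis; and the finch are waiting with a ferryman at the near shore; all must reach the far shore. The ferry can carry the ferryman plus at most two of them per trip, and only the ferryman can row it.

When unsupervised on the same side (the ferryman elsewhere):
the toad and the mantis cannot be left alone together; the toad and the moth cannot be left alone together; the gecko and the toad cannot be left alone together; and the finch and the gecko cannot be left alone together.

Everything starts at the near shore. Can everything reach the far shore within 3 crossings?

Counting alone: the ferryman can take at most 2 across per trip to the far shore, so moving all 5 needs at least 3 loaded trips out, with a return between consecutive ones — at least 5 crossings.
Since 3 < 5, 3 crossings cannot be enough. (The shortest complete plan in fact takes 5:)
1. Ferryman goes to the far shore with the gecko and the toad.  [the near shore: the finch, the mantis, the moth | the far shore: the gecko, the toad]
2. Ferryman goes back to the near shore with the toad.  [the near shore: the finch, the mantis, the moth, the toad | the far shore: the gecko]
3. Ferryman goes to the far shore with the mantis and the moth.  [the near shore: the finch, the toad | the far shore: the gecko, the mantis, the moth]
4. Ferryman goes back to the near shore alone.  [the near shore: the finch, the toad | the far shore: the gecko, the mantis, the moth]
5. Ferryman goes to the far shore with the finch and the toad.  [the near shore: — | the far shore: the finch, the gecko, the mantis, the moth, the toad]

No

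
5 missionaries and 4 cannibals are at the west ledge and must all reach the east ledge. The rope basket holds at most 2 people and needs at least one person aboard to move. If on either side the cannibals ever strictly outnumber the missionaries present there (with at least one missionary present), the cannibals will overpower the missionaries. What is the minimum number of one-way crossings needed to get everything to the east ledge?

15

Counting alone: each trip to the east ledge takes at most 2 across and each return brings at least 1 back, so after t trips out (and t−1 returns) at most 2t − (t−1) of the 9 are across; that first reaches 9 at t = 8, so at least 15 crossings are needed.
The plan below uses exactly 15 crossings, so it is optimal:
1. 2 cannibals → the east ledge.  (the west ledge: 5M 2C; the east ledge: 0M 2C)
2. 1 cannibal ← the west ledge.  (the west ledge: 5M 3C; the east ledge: 0M 1C)
3. 2 cannibals → the east ledge.  (the west ledge: 5M 1C; the east ledge: 0M 3C)
4. 1 cannibal ← the west ledge.  (the west ledge: 5M 2C; the east ledge: 0M 2C)
5. 2 missionaries → the east ledge.  (the west ledge: 3M 2C; the east ledge: 2M 2C)
6. 1 cannibal ← the west ledge.  (the west ledge: 3M 3C; the east ledge: 2M 1C)
7. 1 missionary and 1 cannibal → the east ledge.  (the west ledge: 2M 2C; the east ledge: 3M 2C)
8. 1 missionary ← the west ledge.  (the west ledge: 3M 2C; the east ledge: 2M 2C)
9. 1 missionary and 1 cannibal → the east ledge.  (the west ledge: 2M 1C; the east ledge: 3M 3C)
10. 1 cannibal ← the west ledge.  (the west ledge: 2M 2C; the east ledge: 3M 2C)
11. 1 missionary and 1 cannibal → the east ledge.  (the west ledge: 1M 1C; the east ledge: 4M 3C)
12. 1 missionary ← the west ledge.  (the west ledge: 2M 1C; the east ledge: 3M 3C)
13. 1 missionary and 1 cannibal → the east ledge.  (the west ledge: 1M 0C; the east ledge: 4M 4C)
14. 1 cannibal ← the west ledge.  (the west ledge: 1M 1C; the east ledge: 4M 3C)
15. 1 missionary and 1 cannibal → the east ledge.  (the west ledge: 0M 0C; the east ledge: 5M 4C)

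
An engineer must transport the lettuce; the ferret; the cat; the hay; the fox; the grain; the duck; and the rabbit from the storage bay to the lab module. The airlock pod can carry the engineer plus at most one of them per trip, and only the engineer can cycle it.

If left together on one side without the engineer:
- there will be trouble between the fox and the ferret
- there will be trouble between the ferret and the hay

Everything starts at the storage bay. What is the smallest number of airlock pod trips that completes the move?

Counting alone: the engineer can take at most 1 across per trip to the lab module, so moving all 8 needs at least 8 loaded trips out, with a return between consecutive ones — at least 15 crossings.
The safety rule pushes this higher. Following every safe sequence of crossings, the most of the 8 that can be at the lab module as the airlock pod arrives there on crossing 15 is 7 — never all 8.
So no plan with fewer than 17 crossings exists, and this one achieves 17:
1. Engineer goes to the lab module with the ferret.
2. Engineer goes back to the storage bay alone.
3. Engineer goes to the lab module with the lettuce.
4. Engineer goes back to the storage bay alone.
5. Engineer goes to the lab module with the cat.
6. Engineer goes back to the storage bay alone.
7. Engineer goes to the lab module with the hay.
8. Engineer goes back to the storage bay with the ferret.
9. Engineer goes to the lab module with the fox.
10. Engineer goes back to the storage bay alone.
11. Engineer goes to the lab module with the grain.
12. Engineer goes back to the storage bay alone.
13. Engineer goes to the lab module with the duck.
14. Engineer goes back to the storage bay alone.
15. Engineer goes to the lab module with the rabbit.
16. Engineer goes back to the storage bay alone.
17. Engineer goes to the lab module with the ferret.

17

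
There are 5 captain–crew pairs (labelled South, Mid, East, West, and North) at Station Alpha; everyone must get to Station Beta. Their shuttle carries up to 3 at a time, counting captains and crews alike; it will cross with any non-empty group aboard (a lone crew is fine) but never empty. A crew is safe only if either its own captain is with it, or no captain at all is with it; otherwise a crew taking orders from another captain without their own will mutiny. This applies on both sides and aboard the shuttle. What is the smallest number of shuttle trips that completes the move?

11

Counting alone: each trip to Station Beta takes at most 3 across and each return brings at least 1 back, so after t trips out (and t−1 returns) at most 3t − (t−1) of the 10 are across; that first reaches 10 at t = 5, so at least 9 crossings are needed.
The safety rule pushes this higher. Following every safe sequence of crossings, the most of the 10 that can be at Station Beta as the shuttle arrives there on crossing 9 is 9 — never all 10.
So no plan with fewer than 11 crossings exists, and this one achieves 11:
1. captain South and crew South cross → Station Beta.
2. captain South crosses ← Station Alpha.
3. crew East, crew Mid, and crew West cross → Station Beta.
4. crew South crosses ← Station Alpha.
5. captain East, captain Mid, and captain West cross → Station Beta.
6. captain Mid and crew Mid cross ← Station Alpha.
7. captain Mid, captain North, and captain South cross → Station Beta.
8. crew East crosses ← Station Alpha.
9. crew Mid and crew South cross → Station Beta.
10. crew South crosses ← Station Alpha.
11. crew East, crew North, and crew South cross → Station Beta.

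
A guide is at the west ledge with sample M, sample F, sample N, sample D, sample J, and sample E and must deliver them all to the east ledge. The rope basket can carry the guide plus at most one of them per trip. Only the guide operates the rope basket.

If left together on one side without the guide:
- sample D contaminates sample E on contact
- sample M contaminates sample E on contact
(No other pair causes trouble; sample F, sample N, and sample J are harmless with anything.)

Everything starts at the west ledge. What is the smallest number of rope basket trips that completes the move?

Counting alone: the guide can take at most 1 across per trip to the east ledge, so moving all 6 needs at least 6 loaded trips out, with a return between consecutive ones — at least 11 crossings.
The safety rule pushes this higher. Following every safe sequence of crossings, the most of the 6 that can be at the east ledge as the rope basket arrives there on crossing 11 is 5 — never all 6.
So no plan with fewer than 13 crossings exists, and this one achieves 13:
1. Guide goes to the east ledge with sample E.
2. Guide goes back to the west ledge alone.
3. Guide goes to the east ledge with sample M.
4. Guide goes back to the west ledge with sample E.
5. Guide goes to the east ledge with sample D.
6. Guide goes back to the west ledge alone.
7. Guide goes to the east ledge with sample F.
8. Guide goes back to the west ledge alone.
9. Guide goes to the east ledge with sample N.
10. Guide goes back to the west ledge alone.
11. Guide goes to the east ledge with sample J.
12. Guide goes back to the west ledge alone.
13. Guide goes to the east ledge with sample E.

13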